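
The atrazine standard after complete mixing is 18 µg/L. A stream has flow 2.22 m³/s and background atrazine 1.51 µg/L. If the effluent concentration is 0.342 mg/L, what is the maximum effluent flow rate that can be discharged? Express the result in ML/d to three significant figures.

9.76 ML/d

1.51 µg/L = 0.00151 mg/L.
18 µg/L = 0.018 mg/L.
Mass balance at complete mixing: C_std·(Q_w + Q_r) = Q_w·C_e + Q_r·C_b.
Rearranging, Q_w = Q_r·(C_std − C_b)/(C_e − C_std) = 2.22·(0.018 − 0.00151) / (0.342 − 0.018) = 0.113 m³/s.
= 9.762 ML/d.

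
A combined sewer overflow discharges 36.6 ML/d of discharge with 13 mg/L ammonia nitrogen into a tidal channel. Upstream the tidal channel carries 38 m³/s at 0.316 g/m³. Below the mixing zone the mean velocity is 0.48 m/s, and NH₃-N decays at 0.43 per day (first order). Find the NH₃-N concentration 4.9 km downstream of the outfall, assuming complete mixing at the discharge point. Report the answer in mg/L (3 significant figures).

0.433 mg/L

36.6 ML/d = 0.4236 m³/s.
After complete mixing, C₀ = (0.4236·13 + 38·0.316) / 38.42 = 0.4558 mg/L.
Travel time t = 4900 m / 0.48 m/s = 1.021e+04 s = 0.1182 d.
C = 0.4558·exp(−0.43·0.1182) = 0.4558·0.9505 = 0.4333 mg/L.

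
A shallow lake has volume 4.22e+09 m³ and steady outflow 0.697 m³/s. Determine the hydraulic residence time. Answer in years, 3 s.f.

Q = 0.697 m³/s × 3.156e+07 s/yr = 2.2e+07 m³/yr.
Hydraulic residence time τ = V/Q = 4.22e+09/2.2e+07 = 191.9 yr.

192 yr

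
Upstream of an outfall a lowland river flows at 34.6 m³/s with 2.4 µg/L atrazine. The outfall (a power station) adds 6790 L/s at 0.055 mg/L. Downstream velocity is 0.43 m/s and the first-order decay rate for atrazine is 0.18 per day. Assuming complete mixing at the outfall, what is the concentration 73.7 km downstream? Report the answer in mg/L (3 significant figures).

0.00772 mg/L

6790 L/s = 6.79 m³/s.
2.4 µg/L = 0.0024 mg/L.
After complete mixing, C₀ = (6.79·0.055 + 34.6·0.0024) / 41.39 = 0.01103 mg/L.
Travel time t = 7.37e+04 m / 0.43 m/s = 1.714e+05 s = 1.984 d.
C = 0.01103·exp(−0.18·1.984) = 0.01103·0.6997 = 0.007717 mg/L.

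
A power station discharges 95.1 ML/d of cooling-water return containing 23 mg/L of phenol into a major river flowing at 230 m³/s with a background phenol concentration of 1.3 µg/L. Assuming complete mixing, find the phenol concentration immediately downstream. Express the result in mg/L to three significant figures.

95.1 ML/d = 1.101 m³/s.
1.3 µg/L = 0.0013 mg/L.
Flow-weighted mixing gives C = (1.101·23 + 230·0.0013) / (1.101 + 230) = 25.61/231.1 = 0.1108 mg/L.

0.111 mg/L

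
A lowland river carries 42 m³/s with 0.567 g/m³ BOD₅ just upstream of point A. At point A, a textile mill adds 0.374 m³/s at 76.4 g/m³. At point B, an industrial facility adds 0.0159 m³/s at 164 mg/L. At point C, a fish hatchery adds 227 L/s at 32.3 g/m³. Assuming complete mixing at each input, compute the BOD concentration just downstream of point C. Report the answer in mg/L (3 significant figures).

1.46 mg/L

After input A: C = (42·0.567 + 0.374·76.4) / 42.37 = 1.236 mg/L.
After input B: C = (42.37·1.236 + 0.0159·164) / 42.39 = 1.297 mg/L.
227 L/s = 0.227 m³/s.
After input C: C = (42.39·1.297 + 0.227·32.3) / 42.62 = 1.463 mg/L.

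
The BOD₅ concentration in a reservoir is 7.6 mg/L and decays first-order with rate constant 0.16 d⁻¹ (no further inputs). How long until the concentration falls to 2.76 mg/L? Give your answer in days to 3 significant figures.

6.33 d

t = ln(C₀/C)/k = ln(7.6/2.76)/0.16 = 1.013/0.16 = 6.331 d.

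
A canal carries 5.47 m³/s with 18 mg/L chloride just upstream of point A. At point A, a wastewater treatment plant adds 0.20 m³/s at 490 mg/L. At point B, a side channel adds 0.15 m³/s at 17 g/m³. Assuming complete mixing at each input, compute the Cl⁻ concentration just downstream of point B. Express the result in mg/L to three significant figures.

34.2 mg/L

After input A: C = (5.47·18 + 0.2·490) / 5.67 = 34.65 mg/L.
After input B: C = (5.67·34.65 + 0.15·17) / 5.82 = 34.19 mg/L.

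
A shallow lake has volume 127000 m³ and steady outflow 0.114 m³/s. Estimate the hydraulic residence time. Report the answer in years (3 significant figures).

0.0353 yr

Q = 0.114 m³/s × 3.156e+07 s/yr = 3.598e+06 m³/yr.
Hydraulic residence time τ = V/Q = 127000/3.598e+06 = 0.0353 yr.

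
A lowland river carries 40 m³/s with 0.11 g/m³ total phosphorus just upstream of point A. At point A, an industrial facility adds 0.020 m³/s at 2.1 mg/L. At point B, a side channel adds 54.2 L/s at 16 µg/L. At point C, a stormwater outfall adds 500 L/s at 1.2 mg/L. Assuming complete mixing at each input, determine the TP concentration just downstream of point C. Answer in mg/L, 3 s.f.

0.124 mg/L

After input A: C = (40·0.11 + 0.02·2.1) / 40.02 = 0.111 mg/L.
54.2 L/s = 0.0542 m³/s.
16 µg/L = 0.016 mg/L.
After input B: C = (40.02·0.111 + 0.0542·0.016) / 40.07 = 0.1109 mg/L.
500 L/s = 0.5 m³/s.
After input C: C = (40.07·0.1109 + 0.5·1.2) / 40.57 = 0.1243 mg/L.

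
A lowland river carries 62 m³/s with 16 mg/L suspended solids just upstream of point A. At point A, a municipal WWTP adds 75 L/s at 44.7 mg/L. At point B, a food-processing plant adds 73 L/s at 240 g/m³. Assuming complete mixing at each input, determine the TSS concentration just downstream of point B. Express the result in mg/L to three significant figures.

75 L/s = 0.075 m³/s.
After input A: C = (62·16 + 0.075·44.7) / 62.08 = 16.03 mg/L.
73 L/s = 0.073 m³/s.
After input B: C = (62.08·16.03 + 0.073·240) / 62.15 = 16.3 mg/L.

16.3 mg/L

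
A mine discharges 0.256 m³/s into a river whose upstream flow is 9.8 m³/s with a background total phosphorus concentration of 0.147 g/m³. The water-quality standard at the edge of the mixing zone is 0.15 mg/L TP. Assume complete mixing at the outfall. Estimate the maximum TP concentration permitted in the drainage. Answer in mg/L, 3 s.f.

0.265 mg/L

Mass balance: 0.15·10.06 = 0.256·Cₑ + 9.8·0.147.
Cₑ = (1.508 − 1.441) / 0.256 = 0.2648 mg/L.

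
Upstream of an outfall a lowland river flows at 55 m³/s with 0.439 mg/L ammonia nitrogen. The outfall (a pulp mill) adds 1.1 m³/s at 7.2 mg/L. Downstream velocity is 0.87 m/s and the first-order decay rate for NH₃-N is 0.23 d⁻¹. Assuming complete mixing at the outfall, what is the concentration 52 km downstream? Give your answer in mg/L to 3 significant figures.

After complete mixing, C₀ = (1.1·7.2 + 55·0.439) / 56.1 = 0.5716 mg/L.
Travel time t = 5.2e+04 m / 0.87 m/s = 5.977e+04 s = 0.6918 d.
C = 0.5716·exp(−0.23·0.6918) = 0.5716·0.8529 = 0.4875 mg/L.

0.487 mg/L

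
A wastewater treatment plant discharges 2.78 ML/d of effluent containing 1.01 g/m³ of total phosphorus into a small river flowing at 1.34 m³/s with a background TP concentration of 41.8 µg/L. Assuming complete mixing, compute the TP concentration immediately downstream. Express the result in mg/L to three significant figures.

2.78 ML/d = 0.03218 m³/s.
41.8 µg/L = 0.0418 mg/L.
Flow-weighted mixing gives C = (0.03218·1.01 + 1.34·0.0418) / (0.03218 + 1.34) = 0.08851/1.372 = 0.0645 mg/L.

0.0645 mg/L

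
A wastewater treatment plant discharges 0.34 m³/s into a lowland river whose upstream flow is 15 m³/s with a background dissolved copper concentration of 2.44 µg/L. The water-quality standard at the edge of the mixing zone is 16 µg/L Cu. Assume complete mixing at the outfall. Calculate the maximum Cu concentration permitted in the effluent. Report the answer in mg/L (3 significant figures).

0.614 mg/L

2.44 µg/L = 0.00244 mg/L.
16 µg/L = 0.016 mg/L.
Mass balance: 0.016·15.34 = 0.34·Cₑ + 15·0.00244.
Cₑ = (0.2454 − 0.0366) / 0.34 = 0.6142 mg/L.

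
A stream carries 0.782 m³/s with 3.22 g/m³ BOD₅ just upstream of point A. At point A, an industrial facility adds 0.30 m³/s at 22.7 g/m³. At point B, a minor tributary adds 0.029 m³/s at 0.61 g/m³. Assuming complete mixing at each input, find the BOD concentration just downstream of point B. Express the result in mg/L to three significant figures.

8.41 mg/L

After input A: C = (0.782·3.22 + 0.3·22.7) / 1.082 = 8.621 mg/L.
After input B: C = (1.082·8.621 + 0.029·0.61) / 1.111 = 8.412 mg/L.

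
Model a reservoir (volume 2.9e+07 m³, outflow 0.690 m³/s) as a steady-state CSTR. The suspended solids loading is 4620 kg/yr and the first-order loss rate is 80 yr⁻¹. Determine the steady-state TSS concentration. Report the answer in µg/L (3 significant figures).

Outflow Q = 0.690 m³/s × 3.156e+07 s/yr = 2.177e+07 m³/yr.
Steady-state CSTR mass balance: W = Q·C + k·V·C, so C = W/(Q + kV).
Q + kV = 2.177e+07 + 80·2.9e+07 = 2.342e+09 m³/yr.
C = 4620/2.342e+09 = 1.973e-06 kg/m³ = 0.001973 mg/L = 1.973 µg/L.

1.97 µg/L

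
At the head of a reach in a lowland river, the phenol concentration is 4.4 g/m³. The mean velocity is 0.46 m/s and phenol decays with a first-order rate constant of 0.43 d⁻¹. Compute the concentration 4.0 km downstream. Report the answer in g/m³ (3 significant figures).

4.21 g/m³

Travel time t = 4.0 km / 0.46 m/s = 4000/0.46 = 8696 s = 0.1006 d.
First-order decay: C = 4.4·exp(−0.43·0.1006) = 4.4·0.9576 = 4.214 g/m³.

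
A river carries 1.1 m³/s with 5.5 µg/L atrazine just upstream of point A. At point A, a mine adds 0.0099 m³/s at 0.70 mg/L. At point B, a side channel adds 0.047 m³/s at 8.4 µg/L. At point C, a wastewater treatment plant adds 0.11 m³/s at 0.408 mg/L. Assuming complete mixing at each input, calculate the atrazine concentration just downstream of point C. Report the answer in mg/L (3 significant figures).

5.5 µg/L = 0.0055 mg/L.
After input A: C = (1.1·0.0055 + 0.0099·0.7) / 1.11 = 0.01169 mg/L.
8.4 µg/L = 0.0084 mg/L.
After input B: C = (1.11·0.01169 + 0.047·0.0084) / 1.157 = 0.01156 mg/L.
After input C: C = (1.157·0.01156 + 0.11·0.408) / 1.267 = 0.04598 mg/L.

0.0460 mg/L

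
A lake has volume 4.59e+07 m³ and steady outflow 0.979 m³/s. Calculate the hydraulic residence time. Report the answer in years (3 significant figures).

1.49 yr

Q = 0.979 m³/s × 3.156e+07 s/yr = 3.089e+07 m³/yr.
Hydraulic residence time τ = V/Q = 4.59e+07/3.089e+07 = 1.486 yr.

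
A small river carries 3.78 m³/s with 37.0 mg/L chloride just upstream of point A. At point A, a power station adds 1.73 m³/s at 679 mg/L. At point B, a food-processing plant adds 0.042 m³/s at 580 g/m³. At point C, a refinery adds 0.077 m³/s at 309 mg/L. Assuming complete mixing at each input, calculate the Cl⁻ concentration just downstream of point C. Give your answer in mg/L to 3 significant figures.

242 mg/L

After input A: C = (3.78·37 + 1.73·679) / 5.51 = 238.6 mg/L.
After input B: C = (5.51·238.6 + 0.042·580) / 5.552 = 241.2 mg/L.
After input C: C = (5.552·241.2 + 0.077·309) / 5.629 = 242.1 mg/L.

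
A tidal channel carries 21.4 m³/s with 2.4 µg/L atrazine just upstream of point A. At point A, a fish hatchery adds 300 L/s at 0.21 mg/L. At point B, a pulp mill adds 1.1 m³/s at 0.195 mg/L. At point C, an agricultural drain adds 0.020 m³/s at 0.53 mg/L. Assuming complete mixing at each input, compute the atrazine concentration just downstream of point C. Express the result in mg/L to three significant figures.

0.0149 mg/L

2.4 µg/L = 0.0024 mg/L.
300 L/s = 0.3 m³/s.
After input A: C = (21.4·0.0024 + 0.3·0.21) / 21.7 = 0.00527 mg/L.
After input B: C = (21.7·0.00527 + 1.1·0.195) / 22.8 = 0.01442 mg/L.
After input C: C = (22.8·0.01442 + 0.02·0.53) / 22.82 = 0.01488 mg/L.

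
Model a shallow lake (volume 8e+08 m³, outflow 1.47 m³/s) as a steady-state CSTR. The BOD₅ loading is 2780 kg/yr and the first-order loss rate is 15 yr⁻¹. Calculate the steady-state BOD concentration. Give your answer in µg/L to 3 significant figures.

Outflow Q = 1.47 m³/s × 3.156e+07 s/yr = 4.639e+07 m³/yr.
Steady-state CSTR mass balance: W = Q·C + k·V·C, so C = W/(Q + kV).
Q + kV = 4.639e+07 + 15·8e+08 = 1.205e+10 m³/yr.
C = 2780/1.205e+10 = 2.308e-07 kg/m³ = 0.0002308 mg/L = 0.2308 µg/L.

0.231 µg/L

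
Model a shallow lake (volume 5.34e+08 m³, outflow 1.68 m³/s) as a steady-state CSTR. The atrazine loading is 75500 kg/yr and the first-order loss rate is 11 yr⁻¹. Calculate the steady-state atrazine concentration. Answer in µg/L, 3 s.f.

12.7 µg/L

Outflow Q = 1.68 m³/s × 3.156e+07 s/yr = 5.302e+07 m³/yr.
Steady-state CSTR mass balance: W = Q·C + k·V·C, so C = W/(Q + kV).
Q + kV = 5.302e+07 + 11·5.34e+08 = 5.927e+09 m³/yr.
C = 75500/5.927e+09 = 1.274e-05 kg/m³ = 0.01274 mg/L = 12.74 µg/L.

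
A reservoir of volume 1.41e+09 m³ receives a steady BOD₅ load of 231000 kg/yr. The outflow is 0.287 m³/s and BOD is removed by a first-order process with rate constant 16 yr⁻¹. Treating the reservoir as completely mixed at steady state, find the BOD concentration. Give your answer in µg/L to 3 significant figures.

Outflow Q = 0.287 m³/s × 3.156e+07 s/yr = 9.057e+06 m³/yr.
Steady-state CSTR mass balance: W = Q·C + k·V·C, so C = W/(Q + kV).
Q + kV = 9.057e+06 + 16·1.41e+09 = 2.257e+10 m³/yr.
C = 231000/2.257e+10 = 1.024e-05 kg/m³ = 0.01024 mg/L = 10.24 µg/L.

10.2 µg/L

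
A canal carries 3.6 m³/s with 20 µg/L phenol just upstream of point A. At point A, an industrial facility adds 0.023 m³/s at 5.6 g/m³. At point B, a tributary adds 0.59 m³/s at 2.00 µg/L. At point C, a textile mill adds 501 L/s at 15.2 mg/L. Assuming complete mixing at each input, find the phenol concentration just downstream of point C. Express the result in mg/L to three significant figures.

20 µg/L = 0.02 mg/L.
After input A: C = (3.6·0.02 + 0.023·5.6) / 3.623 = 0.05542 mg/L.
2.00 µg/L = 0.002 mg/L.
After input B: C = (3.623·0.05542 + 0.59·0.002) / 4.213 = 0.04794 mg/L.
501 L/s = 0.501 m³/s.
After input C: C = (4.213·0.04794 + 0.501·15.2) / 4.714 = 1.658 mg/L.

1.66 mg/L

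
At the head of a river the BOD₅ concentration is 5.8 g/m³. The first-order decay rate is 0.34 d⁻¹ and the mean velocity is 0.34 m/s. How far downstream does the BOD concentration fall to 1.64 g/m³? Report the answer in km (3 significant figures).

From C = C₀·e^(−kt), t = ln(C₀/C)/k = ln(5.8/1.64)/0.34 = 1.263/0.34 = 3.715 d.
Distance = v·t = 0.34 m/s × 3.21e+05 s = 1.091e+05 m = 109.1 km.

109 km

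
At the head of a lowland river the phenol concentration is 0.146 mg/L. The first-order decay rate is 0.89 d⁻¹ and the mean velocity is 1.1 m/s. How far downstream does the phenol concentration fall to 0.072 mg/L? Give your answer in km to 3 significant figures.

From C = C₀·e^(−kt), t = ln(C₀/C)/k = ln(0.146/0.072)/0.89 = 0.7069/0.89 = 0.7943 d.
Distance = v·t = 1.1 m/s × 6.863e+04 s = 7.549e+04 m = 75.49 km.

75.5 km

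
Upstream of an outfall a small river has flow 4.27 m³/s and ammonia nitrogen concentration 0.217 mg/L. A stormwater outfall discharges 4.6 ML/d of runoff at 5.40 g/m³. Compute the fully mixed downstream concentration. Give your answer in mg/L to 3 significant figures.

0.281 mg/L

4.6 ML/d = 0.05324 m³/s.
Conservation of mass across the mixing zone: C = (0.05324·5.4 + 4.27·0.217) / (0.05324 + 4.27) = 1.214/4.323 = 0.2808 mg/L.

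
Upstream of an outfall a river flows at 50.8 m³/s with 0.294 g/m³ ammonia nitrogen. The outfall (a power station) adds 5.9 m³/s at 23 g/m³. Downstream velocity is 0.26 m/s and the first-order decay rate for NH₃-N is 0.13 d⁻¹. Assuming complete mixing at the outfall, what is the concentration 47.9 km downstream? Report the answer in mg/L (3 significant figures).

2.01 mg/L

After complete mixing, C₀ = (5.9·23 + 50.8·0.294) / 56.7 = 2.657 mg/L.
Travel time t = 4.79e+04 m / 0.26 m/s = 1.842e+05 s = 2.132 d.
C = 2.657·exp(−0.13·2.132) = 2.657·0.7579 = 2.014 mg/L.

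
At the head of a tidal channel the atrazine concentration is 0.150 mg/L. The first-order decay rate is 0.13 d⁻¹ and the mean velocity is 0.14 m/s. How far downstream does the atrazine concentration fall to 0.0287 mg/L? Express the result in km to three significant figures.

154 km

From C = C₀·e^(−kt), t = ln(C₀/C)/k = ln(0.150/0.0287)/0.13 = 1.654/0.13 = 12.72 d.
Distance = v·t = 0.14 m/s × 1.099e+06 s = 1.539e+05 m = 153.9 km.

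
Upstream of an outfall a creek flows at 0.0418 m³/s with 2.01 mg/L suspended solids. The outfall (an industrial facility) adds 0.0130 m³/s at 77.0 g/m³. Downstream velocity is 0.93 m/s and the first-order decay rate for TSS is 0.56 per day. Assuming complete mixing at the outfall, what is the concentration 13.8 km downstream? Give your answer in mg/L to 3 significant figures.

After complete mixing, C₀ = (0.013·77 + 0.0418·2.01) / 0.0548 = 19.8 mg/L.
Travel time t = 1.38e+04 m / 0.93 m/s = 1.484e+04 s = 0.1717 d.
C = 19.8·exp(−0.56·0.1717) = 19.8·0.9083 = 17.98 mg/L.

18.0 mg/L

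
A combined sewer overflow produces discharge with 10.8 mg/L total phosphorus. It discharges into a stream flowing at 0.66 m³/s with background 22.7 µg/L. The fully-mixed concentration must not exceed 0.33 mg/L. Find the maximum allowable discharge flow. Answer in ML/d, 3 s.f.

22.7 µg/L = 0.0227 mg/L.
Mass balance at complete mixing: C_std·(Q_w + Q_r) = Q_w·C_e + Q_r·C_b.
Rearranging, Q_w = Q_r·(C_std − C_b)/(C_e − C_std) = 0.66·(0.33 − 0.0227) / (10.8 − 0.33) = 0.01937 m³/s.
= 1.674 ML/d.

1.67 ML/d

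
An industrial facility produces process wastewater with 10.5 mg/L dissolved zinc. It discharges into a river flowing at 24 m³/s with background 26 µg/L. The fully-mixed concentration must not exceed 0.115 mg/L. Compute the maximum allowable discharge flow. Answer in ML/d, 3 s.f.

26 µg/L = 0.026 mg/L.
Mass balance at complete mixing: C_std·(Q_w + Q_r) = Q_w·C_e + Q_r·C_b.
Rearranging, Q_w = Q_r·(C_std − C_b)/(C_e − C_std) = 24·(0.115 − 0.026) / (10.5 − 0.115) = 0.2057 m³/s.
= 17.77 ML/d.

17.8 ML/d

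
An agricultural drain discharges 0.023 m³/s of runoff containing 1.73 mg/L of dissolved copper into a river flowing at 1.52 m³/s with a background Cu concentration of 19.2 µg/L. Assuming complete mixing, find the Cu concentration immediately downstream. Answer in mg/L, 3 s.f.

19.2 µg/L = 0.0192 mg/L.
By mass balance at complete mixing, C = (0.023·1.73 + 1.52·0.0192) / (0.023 + 1.52) = 0.06897/1.543 = 0.0447 mg/L.

0.0447 mg/L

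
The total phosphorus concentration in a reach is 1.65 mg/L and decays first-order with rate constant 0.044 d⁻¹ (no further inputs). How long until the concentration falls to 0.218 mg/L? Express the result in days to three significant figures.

46.0 d

t = ln(C₀/C)/k = ln(1.65/0.218)/0.044 = 2.024/0.044 = 46 d.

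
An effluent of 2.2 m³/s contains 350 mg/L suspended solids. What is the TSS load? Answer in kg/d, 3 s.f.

Mass flux = Q·C = 2.2 m³/s × 350 g/m³ = 770 g/s.
= 770 g/s × 86.4 = 6.653e+04 kg/d.

66500 kg/d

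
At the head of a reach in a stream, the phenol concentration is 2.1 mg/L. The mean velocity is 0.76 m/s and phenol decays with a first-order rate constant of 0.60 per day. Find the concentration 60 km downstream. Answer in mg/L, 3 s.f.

1.21 mg/L

Travel time t = 60 km / 0.76 m/s = 6e+04/0.76 = 7.895e+04 s = 0.9137 d.
First-order decay: C = 2.1·exp(−0.60·0.9137) = 2.1·0.578 = 1.214 mg/L.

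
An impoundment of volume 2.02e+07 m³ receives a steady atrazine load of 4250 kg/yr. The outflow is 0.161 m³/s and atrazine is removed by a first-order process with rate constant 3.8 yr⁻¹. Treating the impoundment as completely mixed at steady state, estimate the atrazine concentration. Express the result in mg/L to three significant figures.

Outflow Q = 0.161 m³/s × 3.156e+07 s/yr = 5.081e+06 m³/yr.
Steady-state CSTR mass balance: W = Q·C + k·V·C, so C = W/(Q + kV).
Q + kV = 5.081e+06 + 3.8·2.02e+07 = 8.184e+07 m³/yr.
C = 4250/8.184e+07 = 5.193e-05 kg/m³ = 0.05193 mg/L.

0.0519 mg/L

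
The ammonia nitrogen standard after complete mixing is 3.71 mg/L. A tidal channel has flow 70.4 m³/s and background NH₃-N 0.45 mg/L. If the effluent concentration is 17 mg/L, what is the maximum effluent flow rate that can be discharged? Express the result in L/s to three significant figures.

Mass balance at complete mixing: C_std·(Q_w + Q_r) = Q_w·C_e + Q_r·C_b.
Rearranging, Q_w = Q_r·(C_std − C_b)/(C_e − C_std) = 70.4·(3.71 − 0.45) / (17 − 3.71) = 17.27 m³/s.
= 1.727e+04 L/s.

17300 L/s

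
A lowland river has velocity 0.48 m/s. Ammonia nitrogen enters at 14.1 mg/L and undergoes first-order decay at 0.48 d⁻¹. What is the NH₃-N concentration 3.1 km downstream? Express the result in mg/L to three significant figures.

Travel time t = 3.1 km / 0.48 m/s = 3100/0.48 = 6458 s = 0.07475 d.
First-order decay: C = 14.1·exp(−0.48·0.07475) = 14.1·0.9648 = 13.6 mg/L.

13.6 mg/L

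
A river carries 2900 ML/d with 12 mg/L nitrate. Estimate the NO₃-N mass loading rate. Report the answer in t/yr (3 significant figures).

2900 ML/d = 33.56 m³/s.
Mass flux = Q·C = 33.56 m³/s × 12 g/m³ = 402.8 g/s.
= 402.8 g/s × 31.56 = 1.271e+04 t/yr.

12700 t/yr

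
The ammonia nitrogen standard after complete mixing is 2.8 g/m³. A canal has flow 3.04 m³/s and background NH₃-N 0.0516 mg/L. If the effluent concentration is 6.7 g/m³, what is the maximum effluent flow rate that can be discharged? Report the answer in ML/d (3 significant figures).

Mass balance at complete mixing: C_std·(Q_w + Q_r) = Q_w·C_e + Q_r·C_b.
Rearranging, Q_w = Q_r·(C_std − C_b)/(C_e − C_std) = 3.04·(2.8 − 0.0516) / (6.7 − 2.8) = 2.142 m³/s.
= 185.1 ML/d.

185 ML/d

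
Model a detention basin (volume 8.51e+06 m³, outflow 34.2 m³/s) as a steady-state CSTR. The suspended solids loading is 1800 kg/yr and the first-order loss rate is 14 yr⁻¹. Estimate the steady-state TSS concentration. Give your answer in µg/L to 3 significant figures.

1.50 µg/L

Outflow Q = 34.2 m³/s × 3.156e+07 s/yr = 1.079e+09 m³/yr.
Steady-state CSTR mass balance: W = Q·C + k·V·C, so C = W/(Q + kV).
Q + kV = 1.079e+09 + 14·8.51e+06 = 1.198e+09 m³/yr.
C = 1800/1.198e+09 = 1.502e-06 kg/m³ = 0.001502 mg/L = 1.502 µg/L.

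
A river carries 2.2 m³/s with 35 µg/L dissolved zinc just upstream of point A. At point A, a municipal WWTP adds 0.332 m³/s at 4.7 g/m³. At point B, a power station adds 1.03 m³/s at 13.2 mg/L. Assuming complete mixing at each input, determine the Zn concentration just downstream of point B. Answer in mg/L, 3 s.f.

4.28 mg/L

35 µg/L = 0.035 mg/L.
After input A: C = (2.2·0.035 + 0.332·4.7) / 2.532 = 0.6467 mg/L.
After input B: C = (2.532·0.6467 + 1.03·13.2) / 3.562 = 4.277 mg/L.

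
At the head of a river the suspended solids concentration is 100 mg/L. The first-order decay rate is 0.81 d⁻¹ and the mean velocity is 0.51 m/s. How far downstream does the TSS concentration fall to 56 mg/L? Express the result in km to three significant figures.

31.5 km

From C = C₀·e^(−kt), t = ln(C₀/C)/k = ln(100/56)/0.81 = 0.5798/0.81 = 0.7158 d.
Distance = v·t = 0.51 m/s × 6.185e+04 s = 3.154e+04 m = 31.54 km.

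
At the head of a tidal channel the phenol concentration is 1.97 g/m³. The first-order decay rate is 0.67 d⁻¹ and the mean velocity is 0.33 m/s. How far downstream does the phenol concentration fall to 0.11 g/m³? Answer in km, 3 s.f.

123 km

From C = C₀·e^(−kt), t = ln(C₀/C)/k = ln(1.97/0.11)/0.67 = 2.885/0.67 = 4.306 d.
Distance = v·t = 0.33 m/s × 3.721e+05 s = 1.228e+05 m = 122.8 km.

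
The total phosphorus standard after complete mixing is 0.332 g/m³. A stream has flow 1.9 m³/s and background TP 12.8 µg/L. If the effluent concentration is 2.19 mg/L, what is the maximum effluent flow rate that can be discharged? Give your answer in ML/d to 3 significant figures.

12.8 µg/L = 0.0128 mg/L.
Mass balance at complete mixing: C_std·(Q_w + Q_r) = Q_w·C_e + Q_r·C_b.
Rearranging, Q_w = Q_r·(C_std − C_b)/(C_e − C_std) = 1.9·(0.332 − 0.0128) / (2.19 − 0.332) = 0.3264 m³/s.
= 28.2 ML/d.

28.2 ML/d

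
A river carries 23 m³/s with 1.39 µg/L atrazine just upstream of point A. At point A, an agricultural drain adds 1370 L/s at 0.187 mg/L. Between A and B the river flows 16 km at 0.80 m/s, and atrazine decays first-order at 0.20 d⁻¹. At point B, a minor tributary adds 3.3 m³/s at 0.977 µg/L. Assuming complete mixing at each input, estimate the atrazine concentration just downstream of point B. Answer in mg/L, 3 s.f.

0.0101 mg/L

1.39 µg/L = 0.00139 mg/L.
1370 L/s = 1.37 m³/s.
After input A: C = (23·0.00139 + 1.37·0.187) / 24.37 = 0.01182 mg/L.
Over the 16 km reach to input B (t = 2e+04 s = 0.2315 d), decay gives C = 0.01182·exp(−0.20·0.2315) = 0.01129 mg/L.
0.977 µg/L = 0.000977 mg/L.
After input B: C = (24.37·0.01129 + 3.3·0.000977) / 27.67 = 0.01006 mg/L.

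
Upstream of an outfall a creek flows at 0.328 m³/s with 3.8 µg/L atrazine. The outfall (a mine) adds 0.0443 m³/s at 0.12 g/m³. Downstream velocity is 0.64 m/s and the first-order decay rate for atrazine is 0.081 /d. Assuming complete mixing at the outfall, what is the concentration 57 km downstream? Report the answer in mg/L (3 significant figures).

0.0162 mg/L

3.8 µg/L = 0.0038 mg/L.
After complete mixing, C₀ = (0.0443·0.12 + 0.328·0.0038) / 0.3723 = 0.01763 mg/L.
Travel time t = 5.7e+04 m / 0.64 m/s = 8.906e+04 s = 1.031 d.
C = 0.01763·exp(−0.081·1.031) = 0.01763·0.9199 = 0.01621 mg/L.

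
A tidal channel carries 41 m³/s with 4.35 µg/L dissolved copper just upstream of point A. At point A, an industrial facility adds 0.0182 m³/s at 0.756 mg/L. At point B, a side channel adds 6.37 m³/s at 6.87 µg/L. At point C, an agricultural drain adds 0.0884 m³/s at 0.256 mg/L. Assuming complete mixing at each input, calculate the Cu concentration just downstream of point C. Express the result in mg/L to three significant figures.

0.00544 mg/L

4.35 µg/L = 0.00435 mg/L.
After input A: C = (41·0.00435 + 0.0182·0.756) / 41.02 = 0.004684 mg/L.
6.87 µg/L = 0.00687 mg/L.
After input B: C = (41.02·0.004684 + 6.37·0.00687) / 47.39 = 0.004977 mg/L.
After input C: C = (47.39·0.004977 + 0.0884·0.256) / 47.48 = 0.005445 mg/L.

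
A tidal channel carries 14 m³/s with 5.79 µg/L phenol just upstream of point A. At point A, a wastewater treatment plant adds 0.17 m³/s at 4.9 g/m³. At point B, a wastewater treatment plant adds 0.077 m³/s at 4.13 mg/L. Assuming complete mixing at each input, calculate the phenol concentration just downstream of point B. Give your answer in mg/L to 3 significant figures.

0.0865 mg/L

5.79 µg/L = 0.00579 mg/L.
After input A: C = (14·0.00579 + 0.17·4.9) / 14.17 = 0.06451 mg/L.
After input B: C = (14.17·0.06451 + 0.077·4.13) / 14.25 = 0.08648 mg/L.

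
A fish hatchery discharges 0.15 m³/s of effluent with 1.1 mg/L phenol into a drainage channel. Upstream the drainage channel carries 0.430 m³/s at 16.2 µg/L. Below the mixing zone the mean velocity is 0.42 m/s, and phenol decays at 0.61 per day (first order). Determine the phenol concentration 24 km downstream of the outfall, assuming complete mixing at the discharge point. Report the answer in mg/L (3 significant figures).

16.2 µg/L = 0.0162 mg/L.
After complete mixing, C₀ = (0.15·1.1 + 0.43·0.0162) / 0.58 = 0.2965 mg/L.
Travel time t = 2.4e+04 m / 0.42 m/s = 5.714e+04 s = 0.6614 d.
C = 0.2965·exp(−0.61·0.6614) = 0.2965·0.668 = 0.1981 mg/L.

0.198 mg/L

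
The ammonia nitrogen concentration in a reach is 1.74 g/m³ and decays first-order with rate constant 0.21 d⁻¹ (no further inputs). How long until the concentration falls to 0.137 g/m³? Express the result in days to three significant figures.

t = ln(C₀/C)/k = ln(1.74/0.137)/0.21 = 2.542/0.21 = 12.1 d.

12.1 d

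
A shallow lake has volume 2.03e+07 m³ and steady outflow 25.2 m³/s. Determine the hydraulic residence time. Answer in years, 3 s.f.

0.0255 yr

Q = 25.2 m³/s × 3.156e+07 s/yr = 7.953e+08 m³/yr.
Hydraulic residence time τ = V/Q = 2.03e+07/7.953e+08 = 0.02553 yr.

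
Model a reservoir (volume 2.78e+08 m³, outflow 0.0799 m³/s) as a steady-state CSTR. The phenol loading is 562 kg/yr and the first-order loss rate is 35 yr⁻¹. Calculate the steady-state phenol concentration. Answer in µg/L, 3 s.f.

Outflow Q = 0.0799 m³/s × 3.156e+07 s/yr = 2.521e+06 m³/yr.
Steady-state CSTR mass balance: W = Q·C + k·V·C, so C = W/(Q + kV).
Q + kV = 2.521e+06 + 35·2.78e+08 = 9.733e+09 m³/yr.
C = 562/9.733e+09 = 5.774e-08 kg/m³ = 5.774e-05 mg/L = 0.05774 µg/L.

0.0577 µg/L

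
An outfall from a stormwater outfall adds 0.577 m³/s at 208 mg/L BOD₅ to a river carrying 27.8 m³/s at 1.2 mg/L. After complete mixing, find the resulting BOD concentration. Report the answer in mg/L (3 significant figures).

5.40 mg/L

Flow-weighted mixing gives C = (0.577·208 + 27.8·1.2) / (0.577 + 27.8) = 153.4/28.38 = 5.405 mg/L.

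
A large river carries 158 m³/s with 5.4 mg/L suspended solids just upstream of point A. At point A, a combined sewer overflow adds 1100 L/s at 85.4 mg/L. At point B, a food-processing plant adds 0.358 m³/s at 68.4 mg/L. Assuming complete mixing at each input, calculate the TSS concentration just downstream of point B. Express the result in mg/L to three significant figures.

1100 L/s = 1.1 m³/s.
After input A: C = (158·5.4 + 1.1·85.4) / 159.1 = 5.953 mg/L.
After input B: C = (159.1·5.953 + 0.358·68.4) / 159.5 = 6.093 mg/L.

6.09 mg/L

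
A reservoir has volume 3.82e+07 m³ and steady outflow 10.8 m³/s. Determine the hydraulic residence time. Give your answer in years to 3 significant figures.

0.112 yr

Q = 10.8 m³/s × 3.156e+07 s/yr = 3.408e+08 m³/yr.
Hydraulic residence time τ = V/Q = 3.82e+07/3.408e+08 = 0.1121 yr.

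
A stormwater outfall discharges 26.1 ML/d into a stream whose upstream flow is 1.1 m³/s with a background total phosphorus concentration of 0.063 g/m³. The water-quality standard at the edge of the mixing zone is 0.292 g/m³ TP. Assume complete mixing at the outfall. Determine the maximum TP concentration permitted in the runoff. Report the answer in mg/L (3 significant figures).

26.1 ML/d = 0.3021 m³/s.
Mass balance: 0.292·1.402 = 0.3021·Cₑ + 1.1·0.063.
Cₑ = (0.4094 − 0.0693) / 0.3021 = 1.126 mg/L.

1.13 mg/L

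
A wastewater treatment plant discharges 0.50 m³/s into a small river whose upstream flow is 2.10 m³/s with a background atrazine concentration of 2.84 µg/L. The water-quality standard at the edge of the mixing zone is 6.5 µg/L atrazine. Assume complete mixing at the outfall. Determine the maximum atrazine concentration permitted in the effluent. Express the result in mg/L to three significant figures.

2.84 µg/L = 0.00284 mg/L.
6.5 µg/L = 0.0065 mg/L.
Mass balance: 0.0065·2.6 = 0.5·Cₑ + 2.1·0.00284.
Cₑ = (0.0169 − 0.005964) / 0.5 = 0.02187 mg/L.

0.0219 mg/L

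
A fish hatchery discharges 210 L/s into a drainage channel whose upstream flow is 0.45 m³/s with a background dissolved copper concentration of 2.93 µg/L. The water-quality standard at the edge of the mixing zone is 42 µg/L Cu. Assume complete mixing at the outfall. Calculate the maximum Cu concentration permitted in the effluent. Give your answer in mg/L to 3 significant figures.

0.126 mg/L

210 L/s = 0.21 m³/s.
2.93 µg/L = 0.00293 mg/L.
42 µg/L = 0.042 mg/L.
Mass balance: 0.042·0.66 = 0.21·Cₑ + 0.45·0.00293.
Cₑ = (0.02772 − 0.001319) / 0.21 = 0.1257 mg/L.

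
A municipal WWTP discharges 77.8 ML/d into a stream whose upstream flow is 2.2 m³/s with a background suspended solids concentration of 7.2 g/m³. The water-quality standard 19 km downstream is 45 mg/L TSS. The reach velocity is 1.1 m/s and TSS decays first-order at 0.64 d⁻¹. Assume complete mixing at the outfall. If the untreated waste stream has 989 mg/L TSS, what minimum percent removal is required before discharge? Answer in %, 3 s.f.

77.8 ML/d = 0.9005 m³/s.
Travel time to the compliance point: t = 1.9e+04/1.1 = 1.727e+04 s = 0.1999 d; decay factor exp(−0.64·0.1999) = 0.8799.
So the concentration just after mixing may be at most 45/0.8799 = 51.14 mg/L.
Mass balance: 51.14·3.1 = 0.9005·Cₑ + 2.2·7.2.
Cₑ = (158.6 − 15.84) / 0.9005 = 158.5 mg/L.
Required removal = 1 − 158.5/989 = 83.97 %.

84.0 %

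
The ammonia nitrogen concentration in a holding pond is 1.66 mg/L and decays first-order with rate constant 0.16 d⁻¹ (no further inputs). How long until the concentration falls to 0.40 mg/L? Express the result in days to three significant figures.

8.89 d

t = ln(C₀/C)/k = ln(1.66/0.40)/0.16 = 1.423/0.16 = 8.894 d.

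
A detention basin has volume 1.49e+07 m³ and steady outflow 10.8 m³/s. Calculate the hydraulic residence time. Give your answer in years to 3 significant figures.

Q = 10.8 m³/s × 3.156e+07 s/yr = 3.408e+08 m³/yr.
Hydraulic residence time τ = V/Q = 1.49e+07/3.408e+08 = 0.04372 yr.

0.0437 yr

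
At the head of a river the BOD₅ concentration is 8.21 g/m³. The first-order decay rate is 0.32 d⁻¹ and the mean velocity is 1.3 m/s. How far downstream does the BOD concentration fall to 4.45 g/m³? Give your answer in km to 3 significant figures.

From C = C₀·e^(−kt), t = ln(C₀/C)/k = ln(8.21/4.45)/0.32 = 0.6124/0.32 = 1.914 d.
Distance = v·t = 1.3 m/s × 1.654e+05 s = 2.15e+05 m = 215 km.

215 km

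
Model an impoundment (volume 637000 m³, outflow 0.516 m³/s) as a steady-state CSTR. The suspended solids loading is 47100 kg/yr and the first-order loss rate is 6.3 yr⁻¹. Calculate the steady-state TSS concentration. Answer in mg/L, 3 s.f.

2.32 mg/L

Outflow Q = 0.516 m³/s × 3.156e+07 s/yr = 1.628e+07 m³/yr.
Steady-state CSTR mass balance: W = Q·C + k·V·C, so C = W/(Q + kV).
Q + kV = 1.628e+07 + 6.3·637000 = 2.03e+07 m³/yr.
C = 47100/2.03e+07 = 0.002321 kg/m³ = 2.321 mg/L.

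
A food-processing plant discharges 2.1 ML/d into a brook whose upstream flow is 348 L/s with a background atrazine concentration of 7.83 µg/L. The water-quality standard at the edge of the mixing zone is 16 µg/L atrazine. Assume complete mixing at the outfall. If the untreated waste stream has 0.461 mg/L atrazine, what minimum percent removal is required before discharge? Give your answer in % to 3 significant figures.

2.1 ML/d = 0.02431 m³/s.
348 L/s = 0.348 m³/s.
7.83 µg/L = 0.00783 mg/L.
16 µg/L = 0.016 mg/L.
Mass balance: 0.016·0.3723 = 0.02431·Cₑ + 0.348·0.00783.
Cₑ = (0.005957 − 0.002725) / 0.02431 = 0.133 mg/L.
Required removal = 1 − 0.133/0.461 = 71.15 %.

71.2 %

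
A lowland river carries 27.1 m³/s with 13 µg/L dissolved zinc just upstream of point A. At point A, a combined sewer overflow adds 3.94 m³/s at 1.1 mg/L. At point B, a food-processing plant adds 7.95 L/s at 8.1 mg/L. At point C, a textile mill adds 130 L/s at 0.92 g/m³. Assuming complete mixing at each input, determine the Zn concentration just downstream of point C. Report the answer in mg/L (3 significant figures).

0.156 mg/L

13 µg/L = 0.013 mg/L.
After input A: C = (27.1·0.013 + 3.94·1.1) / 31.04 = 0.151 mg/L.
7.95 L/s = 0.00795 m³/s.
After input B: C = (31.04·0.151 + 0.00795·8.1) / 31.05 = 0.153 mg/L.
130 L/s = 0.13 m³/s.
After input C: C = (31.05·0.153 + 0.13·0.92) / 31.18 = 0.1562 mg/L.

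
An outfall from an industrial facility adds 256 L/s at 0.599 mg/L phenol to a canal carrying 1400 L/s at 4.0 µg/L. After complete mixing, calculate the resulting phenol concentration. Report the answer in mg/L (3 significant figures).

256 L/s = 0.256 m³/s.
1400 L/s = 1.4 m³/s.
4.0 µg/L = 0.004 mg/L.
By mass balance at complete mixing, C = (0.256·0.599 + 1.4·0.004) / (0.256 + 1.4) = 0.1589/1.656 = 0.09598 mg/L.

0.0960 mg/L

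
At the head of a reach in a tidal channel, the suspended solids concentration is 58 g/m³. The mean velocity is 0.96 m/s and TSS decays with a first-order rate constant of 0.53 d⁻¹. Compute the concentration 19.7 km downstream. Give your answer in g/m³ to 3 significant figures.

Travel time t = 19.7 km / 0.96 m/s = 1.97e+04/0.96 = 2.052e+04 s = 0.2375 d.
First-order decay: C = 58·exp(−0.53·0.2375) = 58·0.8817 = 51.14 g/m³.

51.1 g/m³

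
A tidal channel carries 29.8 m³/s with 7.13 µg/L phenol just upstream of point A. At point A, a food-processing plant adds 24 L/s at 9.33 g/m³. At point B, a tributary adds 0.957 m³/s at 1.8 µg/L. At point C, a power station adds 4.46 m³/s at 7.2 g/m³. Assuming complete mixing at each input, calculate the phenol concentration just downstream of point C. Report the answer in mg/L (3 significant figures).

0.924 mg/L

7.13 µg/L = 0.00713 mg/L.
24 L/s = 0.024 m³/s.
After input A: C = (29.8·0.00713 + 0.024·9.33) / 29.82 = 0.01463 mg/L.
1.8 µg/L = 0.0018 mg/L.
After input B: C = (29.82·0.01463 + 0.957·0.0018) / 30.78 = 0.01423 mg/L.
After input C: C = (30.78·0.01423 + 4.46·7.2) / 35.24 = 0.9236 mg/L.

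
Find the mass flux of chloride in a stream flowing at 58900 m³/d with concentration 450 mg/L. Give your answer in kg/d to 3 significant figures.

58900 m³/d = 0.6817 m³/s.
Mass flux = Q·C = 0.6817 m³/s × 450 g/m³ = 306.8 g/s.
= 306.8 g/s × 86.4 = 2.65e+04 kg/d.

26500 kg/d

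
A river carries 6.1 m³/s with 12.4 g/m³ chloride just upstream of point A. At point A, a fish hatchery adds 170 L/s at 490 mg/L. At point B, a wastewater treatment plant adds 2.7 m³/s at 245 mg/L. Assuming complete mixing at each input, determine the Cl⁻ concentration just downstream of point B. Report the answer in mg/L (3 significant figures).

170 L/s = 0.17 m³/s.
After input A: C = (6.1·12.4 + 0.17·490) / 6.27 = 25.35 mg/L.
After input B: C = (6.27·25.35 + 2.7·245) / 8.97 = 91.46 mg/L.

91.5 mg/L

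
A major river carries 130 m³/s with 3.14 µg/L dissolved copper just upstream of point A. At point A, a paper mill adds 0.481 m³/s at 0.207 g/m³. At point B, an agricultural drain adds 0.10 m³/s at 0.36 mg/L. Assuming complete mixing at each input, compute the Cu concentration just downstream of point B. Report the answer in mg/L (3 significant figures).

3.14 µg/L = 0.00314 mg/L.
After input A: C = (130·0.00314 + 0.481·0.207) / 130.5 = 0.003892 mg/L.
After input B: C = (130.5·0.003892 + 0.1·0.36) / 130.6 = 0.004164 mg/L.

0.00416 mg/L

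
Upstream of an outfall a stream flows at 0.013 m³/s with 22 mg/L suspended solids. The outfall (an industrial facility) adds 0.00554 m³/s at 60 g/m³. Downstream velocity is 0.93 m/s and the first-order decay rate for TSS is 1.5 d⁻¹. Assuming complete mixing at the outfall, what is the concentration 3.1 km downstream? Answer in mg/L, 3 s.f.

31.5 mg/L

After complete mixing, C₀ = (0.00554·60 + 0.013·22) / 0.01854 = 33.35 mg/L.
Travel time t = 3100 m / 0.93 m/s = 3333 s = 0.03858 d.
C = 33.35·exp(−1.5·0.03858) = 33.35·0.9438 = 31.48 mg/L.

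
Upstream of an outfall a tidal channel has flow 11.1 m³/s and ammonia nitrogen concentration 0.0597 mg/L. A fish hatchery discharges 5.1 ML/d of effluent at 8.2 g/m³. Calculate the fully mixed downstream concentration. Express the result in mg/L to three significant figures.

5.1 ML/d = 0.05903 m³/s.
By mass balance at complete mixing, C = (0.05903·8.2 + 11.1·0.0597) / (0.05903 + 11.1) = 1.147/11.16 = 0.1028 mg/L.

0.103 mg/L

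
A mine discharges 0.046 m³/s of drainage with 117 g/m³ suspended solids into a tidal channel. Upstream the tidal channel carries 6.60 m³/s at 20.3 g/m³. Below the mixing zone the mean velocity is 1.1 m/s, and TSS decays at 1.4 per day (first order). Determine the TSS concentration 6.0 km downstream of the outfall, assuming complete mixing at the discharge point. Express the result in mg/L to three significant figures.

19.2 mg/L

After complete mixing, C₀ = (0.046·117 + 6.6·20.3) / 6.646 = 20.97 mg/L.
Travel time t = 6000 m / 1.1 m/s = 5455 s = 0.06313 d.
C = 20.97·exp(−1.4·0.06313) = 20.97·0.9154 = 19.2 mg/L.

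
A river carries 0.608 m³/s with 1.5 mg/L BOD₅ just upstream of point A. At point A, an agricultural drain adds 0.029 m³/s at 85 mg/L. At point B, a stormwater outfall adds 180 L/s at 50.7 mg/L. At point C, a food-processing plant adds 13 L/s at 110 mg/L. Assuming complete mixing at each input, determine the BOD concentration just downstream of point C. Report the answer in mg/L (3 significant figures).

16.8 mg/L

After input A: C = (0.608·1.5 + 0.029·85) / 0.637 = 5.301 mg/L.
180 L/s = 0.18 m³/s.
After input B: C = (0.637·5.301 + 0.18·50.7) / 0.817 = 15.3 mg/L.
13 L/s = 0.013 m³/s.
After input C: C = (0.817·15.3 + 0.013·110) / 0.83 = 16.79 mg/L.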